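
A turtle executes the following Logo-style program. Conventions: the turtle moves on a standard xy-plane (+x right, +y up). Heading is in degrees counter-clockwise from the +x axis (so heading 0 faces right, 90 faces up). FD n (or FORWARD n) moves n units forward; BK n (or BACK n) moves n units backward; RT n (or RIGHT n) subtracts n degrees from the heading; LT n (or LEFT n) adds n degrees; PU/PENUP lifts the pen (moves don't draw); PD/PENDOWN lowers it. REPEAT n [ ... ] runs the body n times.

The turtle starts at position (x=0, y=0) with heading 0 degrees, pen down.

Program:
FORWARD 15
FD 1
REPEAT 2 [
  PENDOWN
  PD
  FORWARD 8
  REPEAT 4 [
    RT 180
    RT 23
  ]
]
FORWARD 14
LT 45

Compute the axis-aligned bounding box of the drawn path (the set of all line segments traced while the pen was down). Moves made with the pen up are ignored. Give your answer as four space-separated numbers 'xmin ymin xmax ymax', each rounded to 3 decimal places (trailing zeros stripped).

Answer: 0 -7.995 24 0

Derivation:
Executing turtle program step by step:
Start: pos=(0,0), heading=0, pen down
FD 15: (0,0) -> (15,0) [heading=0, draw]
FD 1: (15,0) -> (16,0) [heading=0, draw]
REPEAT 2 [
  -- iteration 1/2 --
  PD: pen down
  PD: pen down
  FD 8: (16,0) -> (24,0) [heading=0, draw]
  REPEAT 4 [
    -- iteration 1/4 --
    RT 180: heading 0 -> 180
    RT 23: heading 180 -> 157
    -- iteration 2/4 --
    RT 180: heading 157 -> 337
    RT 23: heading 337 -> 314
    -- iteration 3/4 --
    RT 180: heading 314 -> 134
    RT 23: heading 134 -> 111
    -- iteration 4/4 --
    RT 180: heading 111 -> 291
    RT 23: heading 291 -> 268
  ]
  -- iteration 2/2 --
  PD: pen down
  PD: pen down
  FD 8: (24,0) -> (23.721,-7.995) [heading=268, draw]
  REPEAT 4 [
    -- iteration 1/4 --
    RT 180: heading 268 -> 88
    RT 23: heading 88 -> 65
    -- iteration 2/4 --
    RT 180: heading 65 -> 245
    RT 23: heading 245 -> 222
    -- iteration 3/4 --
    RT 180: heading 222 -> 42
    RT 23: heading 42 -> 19
    -- iteration 4/4 --
    RT 180: heading 19 -> 199
    RT 23: heading 199 -> 176
  ]
]
FD 14: (23.721,-7.995) -> (9.755,-7.019) [heading=176, draw]
LT 45: heading 176 -> 221
Final: pos=(9.755,-7.019), heading=221, 5 segment(s) drawn

Segment endpoints: x in {0, 9.755, 15, 16, 23.721, 24}, y in {-7.995, -7.019, 0}
xmin=0, ymin=-7.995, xmax=24, ymax=0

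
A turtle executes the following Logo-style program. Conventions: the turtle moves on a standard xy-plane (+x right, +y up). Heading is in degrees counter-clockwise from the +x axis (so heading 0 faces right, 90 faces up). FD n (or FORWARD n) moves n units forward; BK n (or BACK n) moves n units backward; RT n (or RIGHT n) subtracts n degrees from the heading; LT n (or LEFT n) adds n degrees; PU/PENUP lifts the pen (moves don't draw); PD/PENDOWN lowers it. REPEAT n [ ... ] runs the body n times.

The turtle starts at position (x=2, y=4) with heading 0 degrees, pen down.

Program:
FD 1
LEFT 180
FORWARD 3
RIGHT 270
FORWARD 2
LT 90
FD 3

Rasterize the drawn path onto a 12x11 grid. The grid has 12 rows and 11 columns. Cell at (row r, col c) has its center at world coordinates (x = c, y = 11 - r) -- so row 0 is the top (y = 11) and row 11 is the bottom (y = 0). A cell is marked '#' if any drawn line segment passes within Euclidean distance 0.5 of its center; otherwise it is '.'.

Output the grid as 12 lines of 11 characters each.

Segment 0: (2,4) -> (3,4)
Segment 1: (3,4) -> (0,4)
Segment 2: (0,4) -> (0,2)
Segment 3: (0,2) -> (3,2)

Answer: ...........
...........
...........
...........
...........
...........
...........
####.......
#..........
####.......
...........
...........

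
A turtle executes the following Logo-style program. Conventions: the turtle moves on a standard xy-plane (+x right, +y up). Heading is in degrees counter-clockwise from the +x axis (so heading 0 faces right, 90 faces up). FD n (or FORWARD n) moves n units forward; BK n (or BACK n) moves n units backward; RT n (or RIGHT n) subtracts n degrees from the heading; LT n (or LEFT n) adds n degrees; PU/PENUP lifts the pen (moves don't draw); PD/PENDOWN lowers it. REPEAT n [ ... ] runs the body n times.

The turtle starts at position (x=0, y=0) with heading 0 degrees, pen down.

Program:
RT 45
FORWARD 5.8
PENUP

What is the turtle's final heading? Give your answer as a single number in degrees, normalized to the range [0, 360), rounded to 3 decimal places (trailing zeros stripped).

Executing turtle program step by step:
Start: pos=(0,0), heading=0, pen down
RT 45: heading 0 -> 315
FD 5.8: (0,0) -> (4.101,-4.101) [heading=315, draw]
PU: pen up
Final: pos=(4.101,-4.101), heading=315, 1 segment(s) drawn

Answer: 315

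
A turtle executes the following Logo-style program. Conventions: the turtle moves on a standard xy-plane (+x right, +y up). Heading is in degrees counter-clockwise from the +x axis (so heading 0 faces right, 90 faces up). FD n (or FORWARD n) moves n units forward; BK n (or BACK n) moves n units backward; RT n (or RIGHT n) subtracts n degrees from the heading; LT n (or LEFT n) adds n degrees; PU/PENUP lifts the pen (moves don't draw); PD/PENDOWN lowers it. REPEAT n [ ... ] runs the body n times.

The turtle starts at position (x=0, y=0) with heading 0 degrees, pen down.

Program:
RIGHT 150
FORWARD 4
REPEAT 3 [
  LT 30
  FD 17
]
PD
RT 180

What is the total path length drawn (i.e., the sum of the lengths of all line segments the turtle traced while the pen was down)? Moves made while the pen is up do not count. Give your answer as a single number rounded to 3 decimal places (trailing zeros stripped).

Executing turtle program step by step:
Start: pos=(0,0), heading=0, pen down
RT 150: heading 0 -> 210
FD 4: (0,0) -> (-3.464,-2) [heading=210, draw]
REPEAT 3 [
  -- iteration 1/3 --
  LT 30: heading 210 -> 240
  FD 17: (-3.464,-2) -> (-11.964,-16.722) [heading=240, draw]
  -- iteration 2/3 --
  LT 30: heading 240 -> 270
  FD 17: (-11.964,-16.722) -> (-11.964,-33.722) [heading=270, draw]
  -- iteration 3/3 --
  LT 30: heading 270 -> 300
  FD 17: (-11.964,-33.722) -> (-3.464,-48.445) [heading=300, draw]
]
PD: pen down
RT 180: heading 300 -> 120
Final: pos=(-3.464,-48.445), heading=120, 4 segment(s) drawn

Segment lengths:
  seg 1: (0,0) -> (-3.464,-2), length = 4
  seg 2: (-3.464,-2) -> (-11.964,-16.722), length = 17
  seg 3: (-11.964,-16.722) -> (-11.964,-33.722), length = 17
  seg 4: (-11.964,-33.722) -> (-3.464,-48.445), length = 17
Total = 55

Answer: 55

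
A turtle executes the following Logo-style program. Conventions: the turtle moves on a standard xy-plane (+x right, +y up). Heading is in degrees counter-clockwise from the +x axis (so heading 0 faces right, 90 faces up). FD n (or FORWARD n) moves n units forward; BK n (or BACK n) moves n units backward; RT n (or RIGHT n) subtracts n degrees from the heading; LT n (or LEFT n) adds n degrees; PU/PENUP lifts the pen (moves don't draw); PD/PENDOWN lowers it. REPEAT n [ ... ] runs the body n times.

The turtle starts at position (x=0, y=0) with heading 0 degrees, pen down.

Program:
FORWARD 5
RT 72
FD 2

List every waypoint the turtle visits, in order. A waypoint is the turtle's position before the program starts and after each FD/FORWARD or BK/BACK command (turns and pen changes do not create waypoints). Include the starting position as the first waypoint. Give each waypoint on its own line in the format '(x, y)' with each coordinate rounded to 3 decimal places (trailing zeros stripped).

Executing turtle program step by step:
Start: pos=(0,0), heading=0, pen down
FD 5: (0,0) -> (5,0) [heading=0, draw]
RT 72: heading 0 -> 288
FD 2: (5,0) -> (5.618,-1.902) [heading=288, draw]
Final: pos=(5.618,-1.902), heading=288, 2 segment(s) drawn
Waypoints (3 total):
(0, 0)
(5, 0)
(5.618, -1.902)

Answer: (0, 0)
(5, 0)
(5.618, -1.902)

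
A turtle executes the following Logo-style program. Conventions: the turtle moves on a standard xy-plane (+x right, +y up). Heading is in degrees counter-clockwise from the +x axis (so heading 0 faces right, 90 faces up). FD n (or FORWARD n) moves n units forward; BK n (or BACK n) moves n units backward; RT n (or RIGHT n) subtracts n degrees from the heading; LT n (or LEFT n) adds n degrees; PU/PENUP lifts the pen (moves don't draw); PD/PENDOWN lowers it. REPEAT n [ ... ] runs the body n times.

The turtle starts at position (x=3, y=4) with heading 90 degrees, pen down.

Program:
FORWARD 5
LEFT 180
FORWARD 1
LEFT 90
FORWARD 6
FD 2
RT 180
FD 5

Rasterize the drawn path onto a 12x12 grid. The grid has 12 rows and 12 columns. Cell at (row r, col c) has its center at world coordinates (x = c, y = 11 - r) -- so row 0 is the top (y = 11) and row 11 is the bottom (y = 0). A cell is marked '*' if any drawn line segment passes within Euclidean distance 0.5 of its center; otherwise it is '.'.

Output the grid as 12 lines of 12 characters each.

Answer: ............
............
...*........
...*********
...*........
...*........
...*........
...*........
............
............
............
............

Derivation:
Segment 0: (3,4) -> (3,9)
Segment 1: (3,9) -> (3,8)
Segment 2: (3,8) -> (9,8)
Segment 3: (9,8) -> (11,8)
Segment 4: (11,8) -> (6,8)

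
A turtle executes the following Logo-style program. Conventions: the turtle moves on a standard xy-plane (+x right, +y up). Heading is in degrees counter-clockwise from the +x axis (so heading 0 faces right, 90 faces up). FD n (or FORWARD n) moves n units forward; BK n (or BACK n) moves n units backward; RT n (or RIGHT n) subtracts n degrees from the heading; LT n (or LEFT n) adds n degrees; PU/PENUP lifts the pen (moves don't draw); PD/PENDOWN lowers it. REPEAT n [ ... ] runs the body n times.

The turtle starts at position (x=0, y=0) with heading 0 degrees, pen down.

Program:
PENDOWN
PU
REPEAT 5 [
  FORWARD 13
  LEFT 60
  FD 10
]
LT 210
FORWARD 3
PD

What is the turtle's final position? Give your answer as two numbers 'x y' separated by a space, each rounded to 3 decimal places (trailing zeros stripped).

Executing turtle program step by step:
Start: pos=(0,0), heading=0, pen down
PD: pen down
PU: pen up
REPEAT 5 [
  -- iteration 1/5 --
  FD 13: (0,0) -> (13,0) [heading=0, move]
  LT 60: heading 0 -> 60
  FD 10: (13,0) -> (18,8.66) [heading=60, move]
  -- iteration 2/5 --
  FD 13: (18,8.66) -> (24.5,19.919) [heading=60, move]
  LT 60: heading 60 -> 120
  FD 10: (24.5,19.919) -> (19.5,28.579) [heading=120, move]
  -- iteration 3/5 --
  FD 13: (19.5,28.579) -> (13,39.837) [heading=120, move]
  LT 60: heading 120 -> 180
  FD 10: (13,39.837) -> (3,39.837) [heading=180, move]
  -- iteration 4/5 --
  FD 13: (3,39.837) -> (-10,39.837) [heading=180, move]
  LT 60: heading 180 -> 240
  FD 10: (-10,39.837) -> (-15,31.177) [heading=240, move]
  -- iteration 5/5 --
  FD 13: (-15,31.177) -> (-21.5,19.919) [heading=240, move]
  LT 60: heading 240 -> 300
  FD 10: (-21.5,19.919) -> (-16.5,11.258) [heading=300, move]
]
LT 210: heading 300 -> 150
FD 3: (-16.5,11.258) -> (-19.098,12.758) [heading=150, move]
PD: pen down
Final: pos=(-19.098,12.758), heading=150, 0 segment(s) drawn

Answer: -19.098 12.758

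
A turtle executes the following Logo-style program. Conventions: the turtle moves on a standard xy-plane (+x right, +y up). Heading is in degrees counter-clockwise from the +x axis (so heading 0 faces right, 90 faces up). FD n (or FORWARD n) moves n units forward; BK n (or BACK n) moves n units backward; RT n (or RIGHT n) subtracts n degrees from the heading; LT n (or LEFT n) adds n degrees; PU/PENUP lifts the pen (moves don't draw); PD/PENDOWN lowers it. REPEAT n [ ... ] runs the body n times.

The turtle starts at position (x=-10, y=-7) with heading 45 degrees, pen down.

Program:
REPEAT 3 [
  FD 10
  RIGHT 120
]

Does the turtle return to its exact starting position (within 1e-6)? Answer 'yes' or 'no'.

Executing turtle program step by step:
Start: pos=(-10,-7), heading=45, pen down
REPEAT 3 [
  -- iteration 1/3 --
  FD 10: (-10,-7) -> (-2.929,0.071) [heading=45, draw]
  RT 120: heading 45 -> 285
  -- iteration 2/3 --
  FD 10: (-2.929,0.071) -> (-0.341,-9.588) [heading=285, draw]
  RT 120: heading 285 -> 165
  -- iteration 3/3 --
  FD 10: (-0.341,-9.588) -> (-10,-7) [heading=165, draw]
  RT 120: heading 165 -> 45
]
Final: pos=(-10,-7), heading=45, 3 segment(s) drawn

Start position: (-10, -7)
Final position: (-10, -7)
Distance = 0; < 1e-6 -> CLOSED

Answer: yes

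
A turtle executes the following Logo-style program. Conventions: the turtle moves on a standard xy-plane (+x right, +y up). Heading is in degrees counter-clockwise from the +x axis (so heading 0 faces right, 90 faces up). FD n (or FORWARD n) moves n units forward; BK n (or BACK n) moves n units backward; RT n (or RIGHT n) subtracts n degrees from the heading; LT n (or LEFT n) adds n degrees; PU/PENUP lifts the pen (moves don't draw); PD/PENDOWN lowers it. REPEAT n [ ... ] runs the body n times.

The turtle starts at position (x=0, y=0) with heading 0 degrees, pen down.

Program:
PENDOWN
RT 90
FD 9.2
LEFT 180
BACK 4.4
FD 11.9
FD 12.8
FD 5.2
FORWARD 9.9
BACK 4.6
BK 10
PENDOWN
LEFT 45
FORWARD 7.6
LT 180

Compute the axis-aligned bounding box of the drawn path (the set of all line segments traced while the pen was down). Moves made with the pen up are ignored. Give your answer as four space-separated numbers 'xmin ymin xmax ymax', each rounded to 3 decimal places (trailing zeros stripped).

Executing turtle program step by step:
Start: pos=(0,0), heading=0, pen down
PD: pen down
RT 90: heading 0 -> 270
FD 9.2: (0,0) -> (0,-9.2) [heading=270, draw]
LT 180: heading 270 -> 90
BK 4.4: (0,-9.2) -> (0,-13.6) [heading=90, draw]
FD 11.9: (0,-13.6) -> (0,-1.7) [heading=90, draw]
FD 12.8: (0,-1.7) -> (0,11.1) [heading=90, draw]
FD 5.2: (0,11.1) -> (0,16.3) [heading=90, draw]
FD 9.9: (0,16.3) -> (0,26.2) [heading=90, draw]
BK 4.6: (0,26.2) -> (0,21.6) [heading=90, draw]
BK 10: (0,21.6) -> (0,11.6) [heading=90, draw]
PD: pen down
LT 45: heading 90 -> 135
FD 7.6: (0,11.6) -> (-5.374,16.974) [heading=135, draw]
LT 180: heading 135 -> 315
Final: pos=(-5.374,16.974), heading=315, 9 segment(s) drawn

Segment endpoints: x in {-5.374, 0, 0, 0, 0, 0, 0, 0, 0, 0}, y in {-13.6, -9.2, -1.7, 0, 11.1, 11.6, 16.3, 16.974, 21.6, 26.2}
xmin=-5.374, ymin=-13.6, xmax=0, ymax=26.2

Answer: -5.374 -13.6 0 26.2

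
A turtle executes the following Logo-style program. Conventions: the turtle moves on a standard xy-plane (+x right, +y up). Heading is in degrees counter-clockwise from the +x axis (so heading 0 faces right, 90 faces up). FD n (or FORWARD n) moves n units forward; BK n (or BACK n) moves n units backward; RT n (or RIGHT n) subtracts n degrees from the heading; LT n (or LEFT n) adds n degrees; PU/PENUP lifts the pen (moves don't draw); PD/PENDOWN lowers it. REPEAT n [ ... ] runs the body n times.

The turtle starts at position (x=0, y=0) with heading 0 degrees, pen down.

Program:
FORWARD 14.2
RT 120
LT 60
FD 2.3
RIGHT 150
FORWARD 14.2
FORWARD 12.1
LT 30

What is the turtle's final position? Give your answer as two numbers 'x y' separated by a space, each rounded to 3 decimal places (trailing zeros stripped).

Executing turtle program step by step:
Start: pos=(0,0), heading=0, pen down
FD 14.2: (0,0) -> (14.2,0) [heading=0, draw]
RT 120: heading 0 -> 240
LT 60: heading 240 -> 300
FD 2.3: (14.2,0) -> (15.35,-1.992) [heading=300, draw]
RT 150: heading 300 -> 150
FD 14.2: (15.35,-1.992) -> (3.052,5.108) [heading=150, draw]
FD 12.1: (3.052,5.108) -> (-7.426,11.158) [heading=150, draw]
LT 30: heading 150 -> 180
Final: pos=(-7.426,11.158), heading=180, 4 segment(s) drawn

Answer: -7.426 11.158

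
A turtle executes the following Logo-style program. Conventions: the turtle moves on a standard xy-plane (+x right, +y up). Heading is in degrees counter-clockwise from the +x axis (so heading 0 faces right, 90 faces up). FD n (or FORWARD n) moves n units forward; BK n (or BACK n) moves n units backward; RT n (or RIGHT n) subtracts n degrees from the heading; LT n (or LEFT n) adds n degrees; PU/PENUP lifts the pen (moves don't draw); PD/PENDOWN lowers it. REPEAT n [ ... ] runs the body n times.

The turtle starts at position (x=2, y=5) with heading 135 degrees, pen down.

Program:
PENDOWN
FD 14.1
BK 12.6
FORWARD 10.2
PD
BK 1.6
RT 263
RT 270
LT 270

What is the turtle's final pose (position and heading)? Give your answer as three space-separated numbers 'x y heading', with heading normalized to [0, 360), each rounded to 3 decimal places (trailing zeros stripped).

Answer: -5.142 12.142 232

Derivation:
Executing turtle program step by step:
Start: pos=(2,5), heading=135, pen down
PD: pen down
FD 14.1: (2,5) -> (-7.97,14.97) [heading=135, draw]
BK 12.6: (-7.97,14.97) -> (0.939,6.061) [heading=135, draw]
FD 10.2: (0.939,6.061) -> (-6.273,13.273) [heading=135, draw]
PD: pen down
BK 1.6: (-6.273,13.273) -> (-5.142,12.142) [heading=135, draw]
RT 263: heading 135 -> 232
RT 270: heading 232 -> 322
LT 270: heading 322 -> 232
Final: pos=(-5.142,12.142), heading=232, 4 segment(s) drawn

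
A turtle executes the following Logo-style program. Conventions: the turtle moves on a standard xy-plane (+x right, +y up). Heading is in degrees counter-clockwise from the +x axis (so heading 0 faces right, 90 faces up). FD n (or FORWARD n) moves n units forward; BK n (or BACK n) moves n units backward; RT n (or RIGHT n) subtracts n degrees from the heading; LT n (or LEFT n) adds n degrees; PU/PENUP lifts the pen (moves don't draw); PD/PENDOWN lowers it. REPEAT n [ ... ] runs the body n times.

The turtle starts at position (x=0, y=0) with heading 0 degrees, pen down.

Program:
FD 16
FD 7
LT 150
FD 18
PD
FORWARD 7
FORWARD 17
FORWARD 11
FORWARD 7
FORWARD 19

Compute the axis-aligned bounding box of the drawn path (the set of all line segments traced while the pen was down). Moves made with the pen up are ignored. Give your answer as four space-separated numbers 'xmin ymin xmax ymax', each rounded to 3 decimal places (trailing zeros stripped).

Executing turtle program step by step:
Start: pos=(0,0), heading=0, pen down
FD 16: (0,0) -> (16,0) [heading=0, draw]
FD 7: (16,0) -> (23,0) [heading=0, draw]
LT 150: heading 0 -> 150
FD 18: (23,0) -> (7.412,9) [heading=150, draw]
PD: pen down
FD 7: (7.412,9) -> (1.349,12.5) [heading=150, draw]
FD 17: (1.349,12.5) -> (-13.373,21) [heading=150, draw]
FD 11: (-13.373,21) -> (-22.899,26.5) [heading=150, draw]
FD 7: (-22.899,26.5) -> (-28.962,30) [heading=150, draw]
FD 19: (-28.962,30) -> (-45.416,39.5) [heading=150, draw]
Final: pos=(-45.416,39.5), heading=150, 8 segment(s) drawn

Segment endpoints: x in {-45.416, -28.962, -22.899, -13.373, 0, 1.349, 7.412, 16, 23}, y in {0, 9, 12.5, 21, 26.5, 30, 39.5}
xmin=-45.416, ymin=0, xmax=23, ymax=39.5

Answer: -45.416 0 23 39.5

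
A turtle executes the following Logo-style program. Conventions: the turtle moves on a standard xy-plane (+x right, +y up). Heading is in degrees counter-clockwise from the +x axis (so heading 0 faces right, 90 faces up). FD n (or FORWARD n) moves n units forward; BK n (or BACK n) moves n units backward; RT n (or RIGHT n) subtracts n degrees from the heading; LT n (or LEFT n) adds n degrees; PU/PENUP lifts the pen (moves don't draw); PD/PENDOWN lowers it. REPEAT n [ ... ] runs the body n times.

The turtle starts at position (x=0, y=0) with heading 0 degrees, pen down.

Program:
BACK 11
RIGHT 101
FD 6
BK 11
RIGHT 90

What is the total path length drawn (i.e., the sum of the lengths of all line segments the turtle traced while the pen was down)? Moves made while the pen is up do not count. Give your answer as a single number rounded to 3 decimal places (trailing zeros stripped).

Executing turtle program step by step:
Start: pos=(0,0), heading=0, pen down
BK 11: (0,0) -> (-11,0) [heading=0, draw]
RT 101: heading 0 -> 259
FD 6: (-11,0) -> (-12.145,-5.89) [heading=259, draw]
BK 11: (-12.145,-5.89) -> (-10.046,4.908) [heading=259, draw]
RT 90: heading 259 -> 169
Final: pos=(-10.046,4.908), heading=169, 3 segment(s) drawn

Segment lengths:
  seg 1: (0,0) -> (-11,0), length = 11
  seg 2: (-11,0) -> (-12.145,-5.89), length = 6
  seg 3: (-12.145,-5.89) -> (-10.046,4.908), length = 11
Total = 28

Answer: 28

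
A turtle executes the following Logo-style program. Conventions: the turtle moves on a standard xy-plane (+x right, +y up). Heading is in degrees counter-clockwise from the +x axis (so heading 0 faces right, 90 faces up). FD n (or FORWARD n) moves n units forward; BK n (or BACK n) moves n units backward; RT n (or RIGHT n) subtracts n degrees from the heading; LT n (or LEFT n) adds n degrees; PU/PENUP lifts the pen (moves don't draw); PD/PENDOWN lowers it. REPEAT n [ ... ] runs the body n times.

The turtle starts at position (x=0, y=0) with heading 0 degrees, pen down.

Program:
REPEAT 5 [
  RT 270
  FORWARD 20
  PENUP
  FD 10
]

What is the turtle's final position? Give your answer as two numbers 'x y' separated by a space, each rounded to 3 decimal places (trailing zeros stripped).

Answer: 0 30

Derivation:
Executing turtle program step by step:
Start: pos=(0,0), heading=0, pen down
REPEAT 5 [
  -- iteration 1/5 --
  RT 270: heading 0 -> 90
  FD 20: (0,0) -> (0,20) [heading=90, draw]
  PU: pen up
  FD 10: (0,20) -> (0,30) [heading=90, move]
  -- iteration 2/5 --
  RT 270: heading 90 -> 180
  FD 20: (0,30) -> (-20,30) [heading=180, move]
  PU: pen up
  FD 10: (-20,30) -> (-30,30) [heading=180, move]
  -- iteration 3/5 --
  RT 270: heading 180 -> 270
  FD 20: (-30,30) -> (-30,10) [heading=270, move]
  PU: pen up
  FD 10: (-30,10) -> (-30,0) [heading=270, move]
  -- iteration 4/5 --
  RT 270: heading 270 -> 0
  FD 20: (-30,0) -> (-10,0) [heading=0, move]
  PU: pen up
  FD 10: (-10,0) -> (0,0) [heading=0, move]
  -- iteration 5/5 --
  RT 270: heading 0 -> 90
  FD 20: (0,0) -> (0,20) [heading=90, move]
  PU: pen up
  FD 10: (0,20) -> (0,30) [heading=90, move]
]
Final: pos=(0,30), heading=90, 1 segment(s) drawn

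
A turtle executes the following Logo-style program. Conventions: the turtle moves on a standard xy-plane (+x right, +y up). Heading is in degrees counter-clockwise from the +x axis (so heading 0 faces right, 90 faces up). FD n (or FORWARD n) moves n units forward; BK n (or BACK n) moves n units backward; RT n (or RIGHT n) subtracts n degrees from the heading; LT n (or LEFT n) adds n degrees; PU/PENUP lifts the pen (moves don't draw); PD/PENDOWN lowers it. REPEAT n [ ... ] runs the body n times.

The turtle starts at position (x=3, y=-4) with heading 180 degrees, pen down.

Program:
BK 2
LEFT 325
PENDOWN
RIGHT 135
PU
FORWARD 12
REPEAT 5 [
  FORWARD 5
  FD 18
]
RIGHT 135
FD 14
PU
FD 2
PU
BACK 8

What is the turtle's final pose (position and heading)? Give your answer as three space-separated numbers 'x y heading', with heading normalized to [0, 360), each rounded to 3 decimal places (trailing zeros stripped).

Answer: 125.482 11.5 235

Derivation:
Executing turtle program step by step:
Start: pos=(3,-4), heading=180, pen down
BK 2: (3,-4) -> (5,-4) [heading=180, draw]
LT 325: heading 180 -> 145
PD: pen down
RT 135: heading 145 -> 10
PU: pen up
FD 12: (5,-4) -> (16.818,-1.916) [heading=10, move]
REPEAT 5 [
  -- iteration 1/5 --
  FD 5: (16.818,-1.916) -> (21.742,-1.048) [heading=10, move]
  FD 18: (21.742,-1.048) -> (39.468,2.078) [heading=10, move]
  -- iteration 2/5 --
  FD 5: (39.468,2.078) -> (44.392,2.946) [heading=10, move]
  FD 18: (44.392,2.946) -> (62.119,6.072) [heading=10, move]
  -- iteration 3/5 --
  FD 5: (62.119,6.072) -> (67.043,6.94) [heading=10, move]
  FD 18: (67.043,6.94) -> (84.769,10.066) [heading=10, move]
  -- iteration 4/5 --
  FD 5: (84.769,10.066) -> (89.693,10.934) [heading=10, move]
  FD 18: (89.693,10.934) -> (107.42,14.059) [heading=10, move]
  -- iteration 5/5 --
  FD 5: (107.42,14.059) -> (112.344,14.928) [heading=10, move]
  FD 18: (112.344,14.928) -> (130.071,18.053) [heading=10, move]
]
RT 135: heading 10 -> 235
FD 14: (130.071,18.053) -> (122.041,6.585) [heading=235, move]
PU: pen up
FD 2: (122.041,6.585) -> (120.893,4.947) [heading=235, move]
PU: pen up
BK 8: (120.893,4.947) -> (125.482,11.5) [heading=235, move]
Final: pos=(125.482,11.5), heading=235, 1 segment(s) drawn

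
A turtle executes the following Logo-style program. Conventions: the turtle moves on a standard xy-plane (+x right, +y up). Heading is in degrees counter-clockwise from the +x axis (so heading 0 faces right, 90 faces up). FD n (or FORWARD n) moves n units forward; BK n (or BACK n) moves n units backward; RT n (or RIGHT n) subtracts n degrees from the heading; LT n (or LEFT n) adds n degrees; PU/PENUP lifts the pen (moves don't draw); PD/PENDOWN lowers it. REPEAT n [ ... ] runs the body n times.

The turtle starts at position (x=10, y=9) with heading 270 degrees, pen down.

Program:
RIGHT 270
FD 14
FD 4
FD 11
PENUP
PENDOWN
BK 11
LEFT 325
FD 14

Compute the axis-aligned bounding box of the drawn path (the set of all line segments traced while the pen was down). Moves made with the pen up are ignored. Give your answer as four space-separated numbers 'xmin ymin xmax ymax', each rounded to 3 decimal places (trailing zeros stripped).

Executing turtle program step by step:
Start: pos=(10,9), heading=270, pen down
RT 270: heading 270 -> 0
FD 14: (10,9) -> (24,9) [heading=0, draw]
FD 4: (24,9) -> (28,9) [heading=0, draw]
FD 11: (28,9) -> (39,9) [heading=0, draw]
PU: pen up
PD: pen down
BK 11: (39,9) -> (28,9) [heading=0, draw]
LT 325: heading 0 -> 325
FD 14: (28,9) -> (39.468,0.97) [heading=325, draw]
Final: pos=(39.468,0.97), heading=325, 5 segment(s) drawn

Segment endpoints: x in {10, 24, 28, 39, 39.468}, y in {0.97, 9}
xmin=10, ymin=0.97, xmax=39.468, ymax=9

Answer: 10 0.97 39.468 9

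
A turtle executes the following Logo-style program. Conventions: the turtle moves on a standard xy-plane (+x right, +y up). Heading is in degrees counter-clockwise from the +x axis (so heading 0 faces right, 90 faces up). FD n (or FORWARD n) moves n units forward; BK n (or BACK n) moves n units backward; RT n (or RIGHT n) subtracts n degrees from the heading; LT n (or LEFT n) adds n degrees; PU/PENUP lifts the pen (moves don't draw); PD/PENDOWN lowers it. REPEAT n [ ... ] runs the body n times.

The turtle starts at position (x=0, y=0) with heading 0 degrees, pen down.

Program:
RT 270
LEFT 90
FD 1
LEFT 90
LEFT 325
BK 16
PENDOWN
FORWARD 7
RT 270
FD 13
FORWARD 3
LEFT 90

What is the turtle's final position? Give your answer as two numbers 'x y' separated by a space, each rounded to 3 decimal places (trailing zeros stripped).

Executing turtle program step by step:
Start: pos=(0,0), heading=0, pen down
RT 270: heading 0 -> 90
LT 90: heading 90 -> 180
FD 1: (0,0) -> (-1,0) [heading=180, draw]
LT 90: heading 180 -> 270
LT 325: heading 270 -> 235
BK 16: (-1,0) -> (8.177,13.106) [heading=235, draw]
PD: pen down
FD 7: (8.177,13.106) -> (4.162,7.372) [heading=235, draw]
RT 270: heading 235 -> 325
FD 13: (4.162,7.372) -> (14.811,-0.084) [heading=325, draw]
FD 3: (14.811,-0.084) -> (17.269,-1.805) [heading=325, draw]
LT 90: heading 325 -> 55
Final: pos=(17.269,-1.805), heading=55, 5 segment(s) drawn

Answer: 17.269 -1.805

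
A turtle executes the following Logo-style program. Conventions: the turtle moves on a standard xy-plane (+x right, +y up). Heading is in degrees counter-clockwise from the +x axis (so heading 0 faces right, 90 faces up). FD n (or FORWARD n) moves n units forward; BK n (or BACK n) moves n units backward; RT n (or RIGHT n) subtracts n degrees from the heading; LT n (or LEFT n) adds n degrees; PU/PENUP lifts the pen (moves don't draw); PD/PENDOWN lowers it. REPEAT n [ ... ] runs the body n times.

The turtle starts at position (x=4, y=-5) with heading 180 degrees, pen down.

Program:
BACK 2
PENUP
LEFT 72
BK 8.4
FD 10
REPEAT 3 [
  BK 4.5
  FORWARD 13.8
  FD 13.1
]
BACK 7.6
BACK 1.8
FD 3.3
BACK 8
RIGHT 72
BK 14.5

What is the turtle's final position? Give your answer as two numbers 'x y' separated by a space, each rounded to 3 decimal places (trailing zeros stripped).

Executing turtle program step by step:
Start: pos=(4,-5), heading=180, pen down
BK 2: (4,-5) -> (6,-5) [heading=180, draw]
PU: pen up
LT 72: heading 180 -> 252
BK 8.4: (6,-5) -> (8.596,2.989) [heading=252, move]
FD 10: (8.596,2.989) -> (5.506,-6.522) [heading=252, move]
REPEAT 3 [
  -- iteration 1/3 --
  BK 4.5: (5.506,-6.522) -> (6.896,-2.242) [heading=252, move]
  FD 13.8: (6.896,-2.242) -> (2.632,-15.367) [heading=252, move]
  FD 13.1: (2.632,-15.367) -> (-1.416,-27.825) [heading=252, move]
  -- iteration 2/3 --
  BK 4.5: (-1.416,-27.825) -> (-0.026,-23.546) [heading=252, move]
  FD 13.8: (-0.026,-23.546) -> (-4.29,-36.67) [heading=252, move]
  FD 13.1: (-4.29,-36.67) -> (-8.338,-49.129) [heading=252, move]
  -- iteration 3/3 --
  BK 4.5: (-8.338,-49.129) -> (-6.948,-44.849) [heading=252, move]
  FD 13.8: (-6.948,-44.849) -> (-11.212,-57.974) [heading=252, move]
  FD 13.1: (-11.212,-57.974) -> (-15.26,-70.433) [heading=252, move]
]
BK 7.6: (-15.26,-70.433) -> (-12.912,-63.205) [heading=252, move]
BK 1.8: (-12.912,-63.205) -> (-12.356,-61.493) [heading=252, move]
FD 3.3: (-12.356,-61.493) -> (-13.375,-64.631) [heading=252, move]
BK 8: (-13.375,-64.631) -> (-10.903,-57.023) [heading=252, move]
RT 72: heading 252 -> 180
BK 14.5: (-10.903,-57.023) -> (3.597,-57.023) [heading=180, move]
Final: pos=(3.597,-57.023), heading=180, 1 segment(s) drawn

Answer: 3.597 -57.023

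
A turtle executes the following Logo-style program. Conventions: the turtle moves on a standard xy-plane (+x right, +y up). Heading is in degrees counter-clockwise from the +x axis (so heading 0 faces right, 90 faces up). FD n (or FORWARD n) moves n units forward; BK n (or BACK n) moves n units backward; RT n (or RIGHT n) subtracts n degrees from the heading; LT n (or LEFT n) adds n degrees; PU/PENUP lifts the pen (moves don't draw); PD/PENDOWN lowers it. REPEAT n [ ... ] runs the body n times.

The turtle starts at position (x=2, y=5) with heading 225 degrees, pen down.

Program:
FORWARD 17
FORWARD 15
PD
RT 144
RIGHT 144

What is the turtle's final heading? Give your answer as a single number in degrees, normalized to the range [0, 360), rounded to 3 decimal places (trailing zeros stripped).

Answer: 297

Derivation:
Executing turtle program step by step:
Start: pos=(2,5), heading=225, pen down
FD 17: (2,5) -> (-10.021,-7.021) [heading=225, draw]
FD 15: (-10.021,-7.021) -> (-20.627,-17.627) [heading=225, draw]
PD: pen down
RT 144: heading 225 -> 81
RT 144: heading 81 -> 297
Final: pos=(-20.627,-17.627), heading=297, 2 segment(s) drawn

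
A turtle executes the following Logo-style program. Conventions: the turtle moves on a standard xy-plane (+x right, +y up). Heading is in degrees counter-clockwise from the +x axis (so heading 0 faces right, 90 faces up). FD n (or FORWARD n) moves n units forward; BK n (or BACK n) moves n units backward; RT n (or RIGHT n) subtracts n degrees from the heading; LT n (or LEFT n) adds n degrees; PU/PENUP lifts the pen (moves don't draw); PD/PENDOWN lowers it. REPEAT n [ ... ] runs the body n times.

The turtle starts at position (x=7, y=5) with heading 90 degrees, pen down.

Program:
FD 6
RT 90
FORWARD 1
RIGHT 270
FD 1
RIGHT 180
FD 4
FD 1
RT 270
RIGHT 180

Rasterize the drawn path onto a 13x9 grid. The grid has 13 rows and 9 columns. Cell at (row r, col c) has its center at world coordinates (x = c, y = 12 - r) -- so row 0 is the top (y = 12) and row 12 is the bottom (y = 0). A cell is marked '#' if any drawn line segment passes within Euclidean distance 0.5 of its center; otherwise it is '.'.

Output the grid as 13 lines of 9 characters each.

Segment 0: (7,5) -> (7,11)
Segment 1: (7,11) -> (8,11)
Segment 2: (8,11) -> (8,12)
Segment 3: (8,12) -> (8,8)
Segment 4: (8,8) -> (8,7)

Answer: ........#
.......##
.......##
.......##
.......##
.......##
.......#.
.......#.
.........
.........
.........
.........
.........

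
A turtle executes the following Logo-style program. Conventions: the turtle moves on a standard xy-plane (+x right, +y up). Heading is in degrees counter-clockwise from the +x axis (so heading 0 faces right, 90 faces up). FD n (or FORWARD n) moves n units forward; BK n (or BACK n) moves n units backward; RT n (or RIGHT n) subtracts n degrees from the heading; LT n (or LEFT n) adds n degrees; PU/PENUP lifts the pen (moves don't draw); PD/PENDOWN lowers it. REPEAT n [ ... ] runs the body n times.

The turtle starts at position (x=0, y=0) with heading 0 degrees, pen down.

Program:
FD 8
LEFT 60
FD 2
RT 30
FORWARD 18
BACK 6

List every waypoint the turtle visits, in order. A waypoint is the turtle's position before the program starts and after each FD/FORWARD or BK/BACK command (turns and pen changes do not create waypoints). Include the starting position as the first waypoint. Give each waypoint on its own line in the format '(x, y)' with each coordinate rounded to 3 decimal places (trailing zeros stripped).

Executing turtle program step by step:
Start: pos=(0,0), heading=0, pen down
FD 8: (0,0) -> (8,0) [heading=0, draw]
LT 60: heading 0 -> 60
FD 2: (8,0) -> (9,1.732) [heading=60, draw]
RT 30: heading 60 -> 30
FD 18: (9,1.732) -> (24.588,10.732) [heading=30, draw]
BK 6: (24.588,10.732) -> (19.392,7.732) [heading=30, draw]
Final: pos=(19.392,7.732), heading=30, 4 segment(s) drawn
Waypoints (5 total):
(0, 0)
(8, 0)
(9, 1.732)
(24.588, 10.732)
(19.392, 7.732)

Answer: (0, 0)
(8, 0)
(9, 1.732)
(24.588, 10.732)
(19.392, 7.732)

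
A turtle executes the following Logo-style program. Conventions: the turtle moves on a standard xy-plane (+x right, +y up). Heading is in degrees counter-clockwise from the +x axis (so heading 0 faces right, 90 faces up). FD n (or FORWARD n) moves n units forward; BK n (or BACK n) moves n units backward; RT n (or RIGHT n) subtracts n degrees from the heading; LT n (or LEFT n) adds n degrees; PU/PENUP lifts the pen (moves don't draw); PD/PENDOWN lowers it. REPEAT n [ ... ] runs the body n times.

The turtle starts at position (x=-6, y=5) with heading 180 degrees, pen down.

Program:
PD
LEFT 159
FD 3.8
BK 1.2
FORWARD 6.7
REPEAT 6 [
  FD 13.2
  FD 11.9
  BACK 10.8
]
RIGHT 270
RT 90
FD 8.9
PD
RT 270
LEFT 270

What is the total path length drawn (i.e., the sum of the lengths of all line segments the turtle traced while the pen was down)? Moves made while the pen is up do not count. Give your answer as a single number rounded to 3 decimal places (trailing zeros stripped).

Answer: 236

Derivation:
Executing turtle program step by step:
Start: pos=(-6,5), heading=180, pen down
PD: pen down
LT 159: heading 180 -> 339
FD 3.8: (-6,5) -> (-2.452,3.638) [heading=339, draw]
BK 1.2: (-2.452,3.638) -> (-3.573,4.068) [heading=339, draw]
FD 6.7: (-3.573,4.068) -> (2.682,1.667) [heading=339, draw]
REPEAT 6 [
  -- iteration 1/6 --
  FD 13.2: (2.682,1.667) -> (15.006,-3.063) [heading=339, draw]
  FD 11.9: (15.006,-3.063) -> (26.115,-7.328) [heading=339, draw]
  BK 10.8: (26.115,-7.328) -> (16.032,-3.457) [heading=339, draw]
  -- iteration 2/6 --
  FD 13.2: (16.032,-3.457) -> (28.356,-8.188) [heading=339, draw]
  FD 11.9: (28.356,-8.188) -> (39.465,-12.453) [heading=339, draw]
  BK 10.8: (39.465,-12.453) -> (29.383,-8.582) [heading=339, draw]
  -- iteration 3/6 --
  FD 13.2: (29.383,-8.582) -> (41.706,-13.313) [heading=339, draw]
  FD 11.9: (41.706,-13.313) -> (52.816,-17.577) [heading=339, draw]
  BK 10.8: (52.816,-17.577) -> (42.733,-13.707) [heading=339, draw]
  -- iteration 4/6 --
  FD 13.2: (42.733,-13.707) -> (55.056,-18.437) [heading=339, draw]
  FD 11.9: (55.056,-18.437) -> (66.166,-22.702) [heading=339, draw]
  BK 10.8: (66.166,-22.702) -> (56.083,-18.831) [heading=339, draw]
  -- iteration 5/6 --
  FD 13.2: (56.083,-18.831) -> (68.406,-23.562) [heading=339, draw]
  FD 11.9: (68.406,-23.562) -> (79.516,-27.827) [heading=339, draw]
  BK 10.8: (79.516,-27.827) -> (69.433,-23.956) [heading=339, draw]
  -- iteration 6/6 --
  FD 13.2: (69.433,-23.956) -> (81.757,-28.687) [heading=339, draw]
  FD 11.9: (81.757,-28.687) -> (92.866,-32.951) [heading=339, draw]
  BK 10.8: (92.866,-32.951) -> (82.783,-29.081) [heading=339, draw]
]
RT 270: heading 339 -> 69
RT 90: heading 69 -> 339
FD 8.9: (82.783,-29.081) -> (91.092,-32.27) [heading=339, draw]
PD: pen down
RT 270: heading 339 -> 69
LT 270: heading 69 -> 339
Final: pos=(91.092,-32.27), heading=339, 22 segment(s) drawn

Segment lengths:
  seg 1: (-6,5) -> (-2.452,3.638), length = 3.8
  seg 2: (-2.452,3.638) -> (-3.573,4.068), length = 1.2
  seg 3: (-3.573,4.068) -> (2.682,1.667), length = 6.7
  seg 4: (2.682,1.667) -> (15.006,-3.063), length = 13.2
  seg 5: (15.006,-3.063) -> (26.115,-7.328), length = 11.9
  seg 6: (26.115,-7.328) -> (16.032,-3.457), length = 10.8
  seg 7: (16.032,-3.457) -> (28.356,-8.188), length = 13.2
  seg 8: (28.356,-8.188) -> (39.465,-12.453), length = 11.9
  seg 9: (39.465,-12.453) -> (29.383,-8.582), length = 10.8
  seg 10: (29.383,-8.582) -> (41.706,-13.313), length = 13.2
  seg 11: (41.706,-13.313) -> (52.816,-17.577), length = 11.9
  seg 12: (52.816,-17.577) -> (42.733,-13.707), length = 10.8
  seg 13: (42.733,-13.707) -> (55.056,-18.437), length = 13.2
  seg 14: (55.056,-18.437) -> (66.166,-22.702), length = 11.9
  seg 15: (66.166,-22.702) -> (56.083,-18.831), length = 10.8
  seg 16: (56.083,-18.831) -> (68.406,-23.562), length = 13.2
  seg 17: (68.406,-23.562) -> (79.516,-27.827), length = 11.9
  seg 18: (79.516,-27.827) -> (69.433,-23.956), length = 10.8
  seg 19: (69.433,-23.956) -> (81.757,-28.687), length = 13.2
  seg 20: (81.757,-28.687) -> (92.866,-32.951), length = 11.9
  seg 21: (92.866,-32.951) -> (82.783,-29.081), length = 10.8
  seg 22: (82.783,-29.081) -> (91.092,-32.27), length = 8.9
Total = 236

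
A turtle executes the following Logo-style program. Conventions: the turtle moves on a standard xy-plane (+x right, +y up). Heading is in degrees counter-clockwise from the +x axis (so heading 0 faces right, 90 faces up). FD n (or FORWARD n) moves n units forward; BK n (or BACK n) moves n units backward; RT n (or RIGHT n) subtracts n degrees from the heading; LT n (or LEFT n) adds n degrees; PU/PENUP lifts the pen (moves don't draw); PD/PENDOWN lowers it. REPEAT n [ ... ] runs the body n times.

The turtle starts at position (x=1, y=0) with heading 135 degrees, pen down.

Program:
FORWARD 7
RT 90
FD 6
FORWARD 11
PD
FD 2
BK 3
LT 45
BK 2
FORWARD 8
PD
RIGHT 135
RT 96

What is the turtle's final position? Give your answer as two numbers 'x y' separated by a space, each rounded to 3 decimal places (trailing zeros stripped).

Answer: 7.364 22.263

Derivation:
Executing turtle program step by step:
Start: pos=(1,0), heading=135, pen down
FD 7: (1,0) -> (-3.95,4.95) [heading=135, draw]
RT 90: heading 135 -> 45
FD 6: (-3.95,4.95) -> (0.293,9.192) [heading=45, draw]
FD 11: (0.293,9.192) -> (8.071,16.971) [heading=45, draw]
PD: pen down
FD 2: (8.071,16.971) -> (9.485,18.385) [heading=45, draw]
BK 3: (9.485,18.385) -> (7.364,16.263) [heading=45, draw]
LT 45: heading 45 -> 90
BK 2: (7.364,16.263) -> (7.364,14.263) [heading=90, draw]
FD 8: (7.364,14.263) -> (7.364,22.263) [heading=90, draw]
PD: pen down
RT 135: heading 90 -> 315
RT 96: heading 315 -> 219
Final: pos=(7.364,22.263), heading=219, 7 segment(s) drawn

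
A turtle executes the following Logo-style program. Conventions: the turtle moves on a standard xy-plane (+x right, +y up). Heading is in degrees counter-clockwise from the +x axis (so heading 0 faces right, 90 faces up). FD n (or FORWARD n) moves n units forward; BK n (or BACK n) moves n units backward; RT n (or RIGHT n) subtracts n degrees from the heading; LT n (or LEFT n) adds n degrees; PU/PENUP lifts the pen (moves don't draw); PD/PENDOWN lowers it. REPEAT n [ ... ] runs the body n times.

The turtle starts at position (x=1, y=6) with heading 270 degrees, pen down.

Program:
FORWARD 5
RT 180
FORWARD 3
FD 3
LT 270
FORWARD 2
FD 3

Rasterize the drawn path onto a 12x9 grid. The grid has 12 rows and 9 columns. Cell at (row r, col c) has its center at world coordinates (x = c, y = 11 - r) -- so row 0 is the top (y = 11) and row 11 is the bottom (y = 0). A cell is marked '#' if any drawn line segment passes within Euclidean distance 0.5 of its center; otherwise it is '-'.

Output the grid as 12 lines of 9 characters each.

Answer: ---------
---------
---------
---------
-######--
-#-------
-#-------
-#-------
-#-------
-#-------
-#-------
---------

Derivation:
Segment 0: (1,6) -> (1,1)
Segment 1: (1,1) -> (1,4)
Segment 2: (1,4) -> (1,7)
Segment 3: (1,7) -> (3,7)
Segment 4: (3,7) -> (6,7)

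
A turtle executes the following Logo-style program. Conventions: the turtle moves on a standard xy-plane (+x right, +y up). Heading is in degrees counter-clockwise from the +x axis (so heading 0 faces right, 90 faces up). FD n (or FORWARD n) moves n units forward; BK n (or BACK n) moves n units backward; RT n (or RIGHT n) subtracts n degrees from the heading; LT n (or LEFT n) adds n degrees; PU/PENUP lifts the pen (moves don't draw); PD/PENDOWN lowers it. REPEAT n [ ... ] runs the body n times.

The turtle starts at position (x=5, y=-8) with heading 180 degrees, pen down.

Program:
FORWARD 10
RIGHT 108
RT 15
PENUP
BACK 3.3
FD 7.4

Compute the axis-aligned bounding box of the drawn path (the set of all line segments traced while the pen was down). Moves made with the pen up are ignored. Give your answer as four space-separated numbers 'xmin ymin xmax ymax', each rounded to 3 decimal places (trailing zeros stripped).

Executing turtle program step by step:
Start: pos=(5,-8), heading=180, pen down
FD 10: (5,-8) -> (-5,-8) [heading=180, draw]
RT 108: heading 180 -> 72
RT 15: heading 72 -> 57
PU: pen up
BK 3.3: (-5,-8) -> (-6.797,-10.768) [heading=57, move]
FD 7.4: (-6.797,-10.768) -> (-2.767,-4.561) [heading=57, move]
Final: pos=(-2.767,-4.561), heading=57, 1 segment(s) drawn

Segment endpoints: x in {-5, 5}, y in {-8, -8}
xmin=-5, ymin=-8, xmax=5, ymax=-8

Answer: -5 -8 5 -8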